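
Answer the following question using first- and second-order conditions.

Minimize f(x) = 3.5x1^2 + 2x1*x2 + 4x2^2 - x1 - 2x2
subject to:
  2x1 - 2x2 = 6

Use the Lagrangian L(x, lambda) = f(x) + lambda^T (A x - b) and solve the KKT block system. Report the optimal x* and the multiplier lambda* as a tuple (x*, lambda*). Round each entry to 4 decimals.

Form the Lagrangian:
  L(x, lambda) = (1/2) x^T Q x + c^T x + lambda^T (A x - b)
Stationarity (grad_x L = 0): Q x + c + A^T lambda = 0.
Primal feasibility: A x = b.

This gives the KKT block system:
  [ Q   A^T ] [ x     ]   [-c ]
  [ A    0  ] [ lambda ] = [ b ]

Solving the linear system:
  x*      = (1.7368, -1.2632)
  lambda* = (-4.3158)
  f(x*)   = 13.3421

x* = (1.7368, -1.2632), lambda* = (-4.3158)


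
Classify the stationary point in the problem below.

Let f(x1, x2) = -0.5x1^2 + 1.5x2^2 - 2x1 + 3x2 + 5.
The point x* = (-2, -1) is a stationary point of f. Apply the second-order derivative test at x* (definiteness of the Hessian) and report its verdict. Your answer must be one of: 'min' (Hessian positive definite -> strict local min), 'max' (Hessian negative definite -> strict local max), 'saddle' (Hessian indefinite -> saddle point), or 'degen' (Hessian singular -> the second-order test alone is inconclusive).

Compute the Hessian H = grad^2 f:
  H = [[-1, 0], [0, 3]]
Verify stationarity: grad f(x*) = H x* + g = (0, 0).
Eigenvalues of H: -1, 3.
Eigenvalues have mixed signs, so H is indefinite -> x* is a saddle point.

saddle


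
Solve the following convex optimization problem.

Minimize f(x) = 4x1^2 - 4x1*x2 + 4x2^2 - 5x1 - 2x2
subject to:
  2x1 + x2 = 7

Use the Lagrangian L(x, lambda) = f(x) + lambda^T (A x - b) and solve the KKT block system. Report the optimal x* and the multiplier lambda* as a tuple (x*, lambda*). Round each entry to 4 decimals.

Form the Lagrangian:
  L(x, lambda) = (1/2) x^T Q x + c^T x + lambda^T (A x - b)
Stationarity (grad_x L = 0): Q x + c + A^T lambda = 0.
Primal feasibility: A x = b.

This gives the KKT block system:
  [ Q   A^T ] [ x     ]   [-c ]
  [ A    0  ] [ lambda ] = [ b ]

Solving the linear system:
  x*      = (2.5179, 1.9643)
  lambda* = (-3.6429)
  f(x*)   = 4.4911

x* = (2.5179, 1.9643), lambda* = (-3.6429)


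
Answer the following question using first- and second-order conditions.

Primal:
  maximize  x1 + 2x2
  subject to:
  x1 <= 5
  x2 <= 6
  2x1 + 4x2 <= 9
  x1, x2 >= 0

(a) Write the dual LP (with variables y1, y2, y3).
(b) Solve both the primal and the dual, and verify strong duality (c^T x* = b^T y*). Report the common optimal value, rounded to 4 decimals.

The standard primal-dual pair for 'max c^T x s.t. A x <= b, x >= 0' is:
  Dual:  min b^T y  s.t.  A^T y >= c,  y >= 0.

So the dual LP is:
  minimize  5y1 + 6y2 + 9y3
  subject to:
    y1 + 2y3 >= 1
    y2 + 4y3 >= 2
    y1, y2, y3 >= 0

Solving the primal: x* = (4.5, 0).
  primal value c^T x* = 4.5.
Solving the dual: y* = (0, 0, 0.5).
  dual value b^T y* = 4.5.
Strong duality: c^T x* = b^T y*. Confirmed.

4.5


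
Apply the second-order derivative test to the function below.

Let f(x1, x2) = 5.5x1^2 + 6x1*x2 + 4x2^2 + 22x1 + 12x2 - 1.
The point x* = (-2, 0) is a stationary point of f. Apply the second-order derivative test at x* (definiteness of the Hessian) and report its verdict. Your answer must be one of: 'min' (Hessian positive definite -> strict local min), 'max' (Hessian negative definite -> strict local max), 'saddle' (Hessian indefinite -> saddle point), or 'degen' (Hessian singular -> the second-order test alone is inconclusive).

Compute the Hessian H = grad^2 f:
  H = [[11, 6], [6, 8]]
Verify stationarity: grad f(x*) = H x* + g = (0, 0).
Eigenvalues of H: 3.3153, 15.6847.
Both eigenvalues > 0, so H is positive definite -> x* is a strict local min.

min


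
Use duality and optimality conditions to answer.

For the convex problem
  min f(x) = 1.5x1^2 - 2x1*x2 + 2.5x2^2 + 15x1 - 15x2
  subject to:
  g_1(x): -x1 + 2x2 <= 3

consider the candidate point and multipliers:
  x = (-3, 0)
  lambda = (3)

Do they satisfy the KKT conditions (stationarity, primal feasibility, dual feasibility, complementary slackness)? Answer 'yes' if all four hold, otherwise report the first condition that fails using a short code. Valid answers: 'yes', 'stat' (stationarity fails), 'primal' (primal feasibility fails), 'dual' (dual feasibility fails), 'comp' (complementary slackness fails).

Gradient of f: grad f(x) = Q x + c = (6, -9)
Constraint values g_i(x) = a_i^T x - b_i:
  g_1((-3, 0)) = 0
Stationarity residual: grad f(x) + sum_i lambda_i a_i = (3, -3)
  -> stationarity FAILS
Primal feasibility (all g_i <= 0): OK
Dual feasibility (all lambda_i >= 0): OK
Complementary slackness (lambda_i * g_i(x) = 0 for all i): OK

Verdict: the first failing condition is stationarity -> stat.

stat


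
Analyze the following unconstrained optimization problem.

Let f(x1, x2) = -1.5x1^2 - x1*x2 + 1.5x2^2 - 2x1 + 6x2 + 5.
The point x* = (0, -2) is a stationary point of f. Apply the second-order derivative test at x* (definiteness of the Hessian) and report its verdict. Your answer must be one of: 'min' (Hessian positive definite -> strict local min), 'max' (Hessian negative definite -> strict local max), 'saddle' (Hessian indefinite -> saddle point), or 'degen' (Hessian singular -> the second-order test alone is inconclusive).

Compute the Hessian H = grad^2 f:
  H = [[-3, -1], [-1, 3]]
Verify stationarity: grad f(x*) = H x* + g = (0, 0).
Eigenvalues of H: -3.1623, 3.1623.
Eigenvalues have mixed signs, so H is indefinite -> x* is a saddle point.

saddle


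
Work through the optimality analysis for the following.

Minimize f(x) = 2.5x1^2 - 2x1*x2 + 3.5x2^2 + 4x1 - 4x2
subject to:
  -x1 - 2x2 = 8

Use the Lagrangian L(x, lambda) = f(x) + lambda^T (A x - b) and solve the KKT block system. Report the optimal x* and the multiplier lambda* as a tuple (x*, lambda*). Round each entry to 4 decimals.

Form the Lagrangian:
  L(x, lambda) = (1/2) x^T Q x + c^T x + lambda^T (A x - b)
Stationarity (grad_x L = 0): Q x + c + A^T lambda = 0.
Primal feasibility: A x = b.

This gives the KKT block system:
  [ Q   A^T ] [ x     ]   [-c ]
  [ A    0  ] [ lambda ] = [ b ]

Solving the linear system:
  x*      = (-3.2, -2.4)
  lambda* = (-7.2)
  f(x*)   = 27.2

x* = (-3.2, -2.4), lambda* = (-7.2)


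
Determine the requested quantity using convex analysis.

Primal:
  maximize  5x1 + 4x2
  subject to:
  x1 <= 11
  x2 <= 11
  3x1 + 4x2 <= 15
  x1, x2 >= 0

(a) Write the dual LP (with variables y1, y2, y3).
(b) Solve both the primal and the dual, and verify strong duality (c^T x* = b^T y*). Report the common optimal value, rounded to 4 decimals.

The standard primal-dual pair for 'max c^T x s.t. A x <= b, x >= 0' is:
  Dual:  min b^T y  s.t.  A^T y >= c,  y >= 0.

So the dual LP is:
  minimize  11y1 + 11y2 + 15y3
  subject to:
    y1 + 3y3 >= 5
    y2 + 4y3 >= 4
    y1, y2, y3 >= 0

Solving the primal: x* = (5, 0).
  primal value c^T x* = 25.
Solving the dual: y* = (0, 0, 1.6667).
  dual value b^T y* = 25.
Strong duality: c^T x* = b^T y*. Confirmed.

25


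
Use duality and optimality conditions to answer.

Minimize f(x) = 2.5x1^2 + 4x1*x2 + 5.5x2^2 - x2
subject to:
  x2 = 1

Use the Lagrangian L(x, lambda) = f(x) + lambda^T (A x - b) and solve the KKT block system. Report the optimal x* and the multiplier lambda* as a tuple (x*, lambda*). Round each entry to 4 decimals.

Form the Lagrangian:
  L(x, lambda) = (1/2) x^T Q x + c^T x + lambda^T (A x - b)
Stationarity (grad_x L = 0): Q x + c + A^T lambda = 0.
Primal feasibility: A x = b.

This gives the KKT block system:
  [ Q   A^T ] [ x     ]   [-c ]
  [ A    0  ] [ lambda ] = [ b ]

Solving the linear system:
  x*      = (-0.8, 1)
  lambda* = (-6.8)
  f(x*)   = 2.9

x* = (-0.8, 1), lambda* = (-6.8)


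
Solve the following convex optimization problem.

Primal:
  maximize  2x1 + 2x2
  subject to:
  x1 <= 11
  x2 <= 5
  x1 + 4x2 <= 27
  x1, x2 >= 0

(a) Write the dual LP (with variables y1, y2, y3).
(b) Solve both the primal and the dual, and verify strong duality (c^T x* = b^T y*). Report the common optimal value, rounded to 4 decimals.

The standard primal-dual pair for 'max c^T x s.t. A x <= b, x >= 0' is:
  Dual:  min b^T y  s.t.  A^T y >= c,  y >= 0.

So the dual LP is:
  minimize  11y1 + 5y2 + 27y3
  subject to:
    y1 + y3 >= 2
    y2 + 4y3 >= 2
    y1, y2, y3 >= 0

Solving the primal: x* = (11, 4).
  primal value c^T x* = 30.
Solving the dual: y* = (1.5, 0, 0.5).
  dual value b^T y* = 30.
Strong duality: c^T x* = b^T y*. Confirmed.

30


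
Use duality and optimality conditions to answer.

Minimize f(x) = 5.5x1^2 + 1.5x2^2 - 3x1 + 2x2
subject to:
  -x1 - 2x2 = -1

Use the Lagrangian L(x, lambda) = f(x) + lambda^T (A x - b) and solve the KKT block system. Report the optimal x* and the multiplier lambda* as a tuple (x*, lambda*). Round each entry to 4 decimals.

Form the Lagrangian:
  L(x, lambda) = (1/2) x^T Q x + c^T x + lambda^T (A x - b)
Stationarity (grad_x L = 0): Q x + c + A^T lambda = 0.
Primal feasibility: A x = b.

This gives the KKT block system:
  [ Q   A^T ] [ x     ]   [-c ]
  [ A    0  ] [ lambda ] = [ b ]

Solving the linear system:
  x*      = (0.4043, 0.2979)
  lambda* = (1.4468)
  f(x*)   = 0.4149

x* = (0.4043, 0.2979), lambda* = (1.4468)


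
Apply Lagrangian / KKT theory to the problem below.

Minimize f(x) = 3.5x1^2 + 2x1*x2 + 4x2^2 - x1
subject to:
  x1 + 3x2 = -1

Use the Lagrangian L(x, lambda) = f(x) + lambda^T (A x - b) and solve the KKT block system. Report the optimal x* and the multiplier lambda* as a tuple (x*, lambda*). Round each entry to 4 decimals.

Form the Lagrangian:
  L(x, lambda) = (1/2) x^T Q x + c^T x + lambda^T (A x - b)
Stationarity (grad_x L = 0): Q x + c + A^T lambda = 0.
Primal feasibility: A x = b.

This gives the KKT block system:
  [ Q   A^T ] [ x     ]   [-c ]
  [ A    0  ] [ lambda ] = [ b ]

Solving the linear system:
  x*      = (0.1186, -0.3729)
  lambda* = (0.9153)
  f(x*)   = 0.3983

x* = (0.1186, -0.3729), lambda* = (0.9153)


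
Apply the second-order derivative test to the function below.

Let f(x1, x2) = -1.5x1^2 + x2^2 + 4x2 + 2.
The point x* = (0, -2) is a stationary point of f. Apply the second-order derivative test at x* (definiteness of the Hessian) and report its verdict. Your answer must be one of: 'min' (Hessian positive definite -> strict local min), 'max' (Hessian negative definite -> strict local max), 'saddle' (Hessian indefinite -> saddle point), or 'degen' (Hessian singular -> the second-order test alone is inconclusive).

Compute the Hessian H = grad^2 f:
  H = [[-3, 0], [0, 2]]
Verify stationarity: grad f(x*) = H x* + g = (0, 0).
Eigenvalues of H: -3, 2.
Eigenvalues have mixed signs, so H is indefinite -> x* is a saddle point.

saddle


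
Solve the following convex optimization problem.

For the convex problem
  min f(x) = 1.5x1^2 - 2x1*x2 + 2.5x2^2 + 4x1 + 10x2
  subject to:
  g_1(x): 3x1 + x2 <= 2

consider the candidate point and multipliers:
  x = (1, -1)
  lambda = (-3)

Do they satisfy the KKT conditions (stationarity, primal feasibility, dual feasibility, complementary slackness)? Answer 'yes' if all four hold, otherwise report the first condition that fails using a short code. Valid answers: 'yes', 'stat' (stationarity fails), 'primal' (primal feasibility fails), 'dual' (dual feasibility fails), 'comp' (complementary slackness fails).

Gradient of f: grad f(x) = Q x + c = (9, 3)
Constraint values g_i(x) = a_i^T x - b_i:
  g_1((1, -1)) = 0
Stationarity residual: grad f(x) + sum_i lambda_i a_i = (0, 0)
  -> stationarity OK
Primal feasibility (all g_i <= 0): OK
Dual feasibility (all lambda_i >= 0): FAILS
Complementary slackness (lambda_i * g_i(x) = 0 for all i): OK

Verdict: the first failing condition is dual_feasibility -> dual.

dual


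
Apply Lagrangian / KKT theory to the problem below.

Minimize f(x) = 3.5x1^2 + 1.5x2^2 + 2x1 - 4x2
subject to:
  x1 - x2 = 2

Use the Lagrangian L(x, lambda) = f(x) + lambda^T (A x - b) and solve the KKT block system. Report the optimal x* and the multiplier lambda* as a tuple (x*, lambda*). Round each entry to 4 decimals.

Form the Lagrangian:
  L(x, lambda) = (1/2) x^T Q x + c^T x + lambda^T (A x - b)
Stationarity (grad_x L = 0): Q x + c + A^T lambda = 0.
Primal feasibility: A x = b.

This gives the KKT block system:
  [ Q   A^T ] [ x     ]   [-c ]
  [ A    0  ] [ lambda ] = [ b ]

Solving the linear system:
  x*      = (0.8, -1.2)
  lambda* = (-7.6)
  f(x*)   = 10.8

x* = (0.8, -1.2), lambda* = (-7.6)


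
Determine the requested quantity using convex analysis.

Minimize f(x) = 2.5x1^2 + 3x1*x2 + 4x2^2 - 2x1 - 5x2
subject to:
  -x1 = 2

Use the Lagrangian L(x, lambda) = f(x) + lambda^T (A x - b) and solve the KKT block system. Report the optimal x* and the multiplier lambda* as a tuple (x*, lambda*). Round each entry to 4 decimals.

Form the Lagrangian:
  L(x, lambda) = (1/2) x^T Q x + c^T x + lambda^T (A x - b)
Stationarity (grad_x L = 0): Q x + c + A^T lambda = 0.
Primal feasibility: A x = b.

This gives the KKT block system:
  [ Q   A^T ] [ x     ]   [-c ]
  [ A    0  ] [ lambda ] = [ b ]

Solving the linear system:
  x*      = (-2, 1.375)
  lambda* = (-7.875)
  f(x*)   = 6.4375

x* = (-2, 1.375), lambda* = (-7.875)


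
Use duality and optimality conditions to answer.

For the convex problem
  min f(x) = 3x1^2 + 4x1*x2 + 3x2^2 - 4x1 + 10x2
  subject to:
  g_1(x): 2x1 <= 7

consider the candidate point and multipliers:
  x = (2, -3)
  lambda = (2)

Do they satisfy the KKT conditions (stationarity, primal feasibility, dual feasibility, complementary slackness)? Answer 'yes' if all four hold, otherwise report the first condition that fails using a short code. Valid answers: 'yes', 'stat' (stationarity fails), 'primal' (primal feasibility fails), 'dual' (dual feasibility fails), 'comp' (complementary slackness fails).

Gradient of f: grad f(x) = Q x + c = (-4, 0)
Constraint values g_i(x) = a_i^T x - b_i:
  g_1((2, -3)) = -3
Stationarity residual: grad f(x) + sum_i lambda_i a_i = (0, 0)
  -> stationarity OK
Primal feasibility (all g_i <= 0): OK
Dual feasibility (all lambda_i >= 0): OK
Complementary slackness (lambda_i * g_i(x) = 0 for all i): FAILS

Verdict: the first failing condition is complementary_slackness -> comp.

comp


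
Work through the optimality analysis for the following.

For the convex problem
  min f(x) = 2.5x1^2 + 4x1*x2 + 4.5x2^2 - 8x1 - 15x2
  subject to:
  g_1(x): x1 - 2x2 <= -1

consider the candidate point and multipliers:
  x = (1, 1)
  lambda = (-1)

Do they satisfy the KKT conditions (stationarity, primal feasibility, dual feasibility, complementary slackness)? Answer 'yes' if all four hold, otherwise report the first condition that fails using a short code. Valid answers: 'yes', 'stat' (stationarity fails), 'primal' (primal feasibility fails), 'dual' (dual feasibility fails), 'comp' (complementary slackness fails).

Gradient of f: grad f(x) = Q x + c = (1, -2)
Constraint values g_i(x) = a_i^T x - b_i:
  g_1((1, 1)) = 0
Stationarity residual: grad f(x) + sum_i lambda_i a_i = (0, 0)
  -> stationarity OK
Primal feasibility (all g_i <= 0): OK
Dual feasibility (all lambda_i >= 0): FAILS
Complementary slackness (lambda_i * g_i(x) = 0 for all i): OK

Verdict: the first failing condition is dual_feasibility -> dual.

dual


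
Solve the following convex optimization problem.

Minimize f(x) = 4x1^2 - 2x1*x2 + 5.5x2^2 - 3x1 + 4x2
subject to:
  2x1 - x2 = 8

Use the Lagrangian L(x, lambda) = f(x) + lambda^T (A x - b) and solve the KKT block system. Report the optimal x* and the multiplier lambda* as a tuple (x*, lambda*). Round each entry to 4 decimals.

Form the Lagrangian:
  L(x, lambda) = (1/2) x^T Q x + c^T x + lambda^T (A x - b)
Stationarity (grad_x L = 0): Q x + c + A^T lambda = 0.
Primal feasibility: A x = b.

This gives the KKT block system:
  [ Q   A^T ] [ x     ]   [-c ]
  [ A    0  ] [ lambda ] = [ b ]

Solving the linear system:
  x*      = (3.5227, -0.9545)
  lambda* = (-13.5455)
  f(x*)   = 46.9886

x* = (3.5227, -0.9545), lambda* = (-13.5455)


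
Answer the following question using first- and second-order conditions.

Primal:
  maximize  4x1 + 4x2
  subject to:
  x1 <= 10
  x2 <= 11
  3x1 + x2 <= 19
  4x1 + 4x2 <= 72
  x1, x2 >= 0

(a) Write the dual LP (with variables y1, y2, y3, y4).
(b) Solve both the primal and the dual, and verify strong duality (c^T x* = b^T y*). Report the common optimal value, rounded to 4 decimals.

The standard primal-dual pair for 'max c^T x s.t. A x <= b, x >= 0' is:
  Dual:  min b^T y  s.t.  A^T y >= c,  y >= 0.

So the dual LP is:
  minimize  10y1 + 11y2 + 19y3 + 72y4
  subject to:
    y1 + 3y3 + 4y4 >= 4
    y2 + y3 + 4y4 >= 4
    y1, y2, y3, y4 >= 0

Solving the primal: x* = (2.6667, 11).
  primal value c^T x* = 54.6667.
Solving the dual: y* = (0, 2.6667, 1.3333, 0).
  dual value b^T y* = 54.6667.
Strong duality: c^T x* = b^T y*. Confirmed.

54.6667


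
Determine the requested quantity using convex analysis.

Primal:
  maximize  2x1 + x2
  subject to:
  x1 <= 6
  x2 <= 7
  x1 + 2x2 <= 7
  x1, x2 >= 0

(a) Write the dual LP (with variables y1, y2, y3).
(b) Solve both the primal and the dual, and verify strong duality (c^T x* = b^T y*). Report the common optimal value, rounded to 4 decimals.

The standard primal-dual pair for 'max c^T x s.t. A x <= b, x >= 0' is:
  Dual:  min b^T y  s.t.  A^T y >= c,  y >= 0.

So the dual LP is:
  minimize  6y1 + 7y2 + 7y3
  subject to:
    y1 + y3 >= 2
    y2 + 2y3 >= 1
    y1, y2, y3 >= 0

Solving the primal: x* = (6, 0.5).
  primal value c^T x* = 12.5.
Solving the dual: y* = (1.5, 0, 0.5).
  dual value b^T y* = 12.5.
Strong duality: c^T x* = b^T y*. Confirmed.

12.5


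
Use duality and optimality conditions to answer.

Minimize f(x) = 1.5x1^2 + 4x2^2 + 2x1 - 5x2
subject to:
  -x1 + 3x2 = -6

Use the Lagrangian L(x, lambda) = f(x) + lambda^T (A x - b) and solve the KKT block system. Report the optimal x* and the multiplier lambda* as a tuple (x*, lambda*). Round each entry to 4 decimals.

Form the Lagrangian:
  L(x, lambda) = (1/2) x^T Q x + c^T x + lambda^T (A x - b)
Stationarity (grad_x L = 0): Q x + c + A^T lambda = 0.
Primal feasibility: A x = b.

This gives the KKT block system:
  [ Q   A^T ] [ x     ]   [-c ]
  [ A    0  ] [ lambda ] = [ b ]

Solving the linear system:
  x*      = (1.2857, -1.5714)
  lambda* = (5.8571)
  f(x*)   = 22.7857

x* = (1.2857, -1.5714), lambda* = (5.8571)


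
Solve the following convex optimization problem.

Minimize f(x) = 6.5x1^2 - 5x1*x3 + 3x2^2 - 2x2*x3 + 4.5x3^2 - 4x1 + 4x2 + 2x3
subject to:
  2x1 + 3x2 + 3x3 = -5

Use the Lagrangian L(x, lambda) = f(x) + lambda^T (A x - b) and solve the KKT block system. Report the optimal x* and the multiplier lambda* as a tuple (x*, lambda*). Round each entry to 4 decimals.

Form the Lagrangian:
  L(x, lambda) = (1/2) x^T Q x + c^T x + lambda^T (A x - b)
Stationarity (grad_x L = 0): Q x + c + A^T lambda = 0.
Primal feasibility: A x = b.

This gives the KKT block system:
  [ Q   A^T ] [ x     ]   [-c ]
  [ A    0  ] [ lambda ] = [ b ]

Solving the linear system:
  x*      = (0.0127, -1.0784, -0.5967)
  lambda* = (0.4257)
  f(x*)   = -1.7147

x* = (0.0127, -1.0784, -0.5967), lambda* = (0.4257)


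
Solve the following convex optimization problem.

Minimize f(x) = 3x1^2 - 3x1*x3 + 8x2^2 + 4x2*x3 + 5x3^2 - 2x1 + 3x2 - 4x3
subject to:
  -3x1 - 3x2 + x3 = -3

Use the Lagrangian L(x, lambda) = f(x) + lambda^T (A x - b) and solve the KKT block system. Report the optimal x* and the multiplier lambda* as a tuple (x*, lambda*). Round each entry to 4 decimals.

Form the Lagrangian:
  L(x, lambda) = (1/2) x^T Q x + c^T x + lambda^T (A x - b)
Stationarity (grad_x L = 0): Q x + c + A^T lambda = 0.
Primal feasibility: A x = b.

This gives the KKT block system:
  [ Q   A^T ] [ x     ]   [-c ]
  [ A    0  ] [ lambda ] = [ b ]

Solving the linear system:
  x*      = (1.3595, -0.1187, 0.7223)
  lambda* = (1.33)
  f(x*)   = -0.9873

x* = (1.3595, -0.1187, 0.7223), lambda* = (1.33)


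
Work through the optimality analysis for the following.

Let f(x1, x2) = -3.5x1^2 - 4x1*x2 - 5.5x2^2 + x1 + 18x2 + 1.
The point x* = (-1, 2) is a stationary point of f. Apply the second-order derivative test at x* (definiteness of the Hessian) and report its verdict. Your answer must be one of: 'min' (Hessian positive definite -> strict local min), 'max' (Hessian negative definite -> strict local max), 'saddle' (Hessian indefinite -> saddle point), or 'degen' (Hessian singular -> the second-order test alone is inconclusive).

Compute the Hessian H = grad^2 f:
  H = [[-7, -4], [-4, -11]]
Verify stationarity: grad f(x*) = H x* + g = (0, 0).
Eigenvalues of H: -13.4721, -4.5279.
Both eigenvalues < 0, so H is negative definite -> x* is a strict local max.

max


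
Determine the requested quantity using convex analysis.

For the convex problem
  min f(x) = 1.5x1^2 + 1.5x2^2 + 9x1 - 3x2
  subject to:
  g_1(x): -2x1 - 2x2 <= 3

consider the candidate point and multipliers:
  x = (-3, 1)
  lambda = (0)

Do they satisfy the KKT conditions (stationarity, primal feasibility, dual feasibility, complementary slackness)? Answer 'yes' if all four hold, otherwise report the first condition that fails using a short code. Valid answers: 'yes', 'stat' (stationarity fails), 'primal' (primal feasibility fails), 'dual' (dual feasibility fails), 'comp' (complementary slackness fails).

Gradient of f: grad f(x) = Q x + c = (0, 0)
Constraint values g_i(x) = a_i^T x - b_i:
  g_1((-3, 1)) = 1
Stationarity residual: grad f(x) + sum_i lambda_i a_i = (0, 0)
  -> stationarity OK
Primal feasibility (all g_i <= 0): FAILS
Dual feasibility (all lambda_i >= 0): OK
Complementary slackness (lambda_i * g_i(x) = 0 for all i): OK

Verdict: the first failing condition is primal_feasibility -> primal.

primal


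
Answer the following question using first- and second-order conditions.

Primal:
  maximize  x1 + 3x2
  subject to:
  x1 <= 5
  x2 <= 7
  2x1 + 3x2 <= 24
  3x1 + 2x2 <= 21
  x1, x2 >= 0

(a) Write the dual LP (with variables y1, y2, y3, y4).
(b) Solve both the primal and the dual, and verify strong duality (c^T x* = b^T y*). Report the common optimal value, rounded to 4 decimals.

The standard primal-dual pair for 'max c^T x s.t. A x <= b, x >= 0' is:
  Dual:  min b^T y  s.t.  A^T y >= c,  y >= 0.

So the dual LP is:
  minimize  5y1 + 7y2 + 24y3 + 21y4
  subject to:
    y1 + 2y3 + 3y4 >= 1
    y2 + 3y3 + 2y4 >= 3
    y1, y2, y3, y4 >= 0

Solving the primal: x* = (1.5, 7).
  primal value c^T x* = 22.5.
Solving the dual: y* = (0, 1.5, 0.5, 0).
  dual value b^T y* = 22.5.
Strong duality: c^T x* = b^T y*. Confirmed.

22.5


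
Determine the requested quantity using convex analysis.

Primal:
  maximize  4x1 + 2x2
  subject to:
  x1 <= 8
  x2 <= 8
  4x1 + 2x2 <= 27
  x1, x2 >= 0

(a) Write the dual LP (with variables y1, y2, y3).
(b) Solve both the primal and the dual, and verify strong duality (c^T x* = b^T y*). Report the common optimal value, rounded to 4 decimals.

The standard primal-dual pair for 'max c^T x s.t. A x <= b, x >= 0' is:
  Dual:  min b^T y  s.t.  A^T y >= c,  y >= 0.

So the dual LP is:
  minimize  8y1 + 8y2 + 27y3
  subject to:
    y1 + 4y3 >= 4
    y2 + 2y3 >= 2
    y1, y2, y3 >= 0

Solving the primal: x* = (6.75, 0).
  primal value c^T x* = 27.
Solving the dual: y* = (0, 0, 1).
  dual value b^T y* = 27.
Strong duality: c^T x* = b^T y*. Confirmed.

27


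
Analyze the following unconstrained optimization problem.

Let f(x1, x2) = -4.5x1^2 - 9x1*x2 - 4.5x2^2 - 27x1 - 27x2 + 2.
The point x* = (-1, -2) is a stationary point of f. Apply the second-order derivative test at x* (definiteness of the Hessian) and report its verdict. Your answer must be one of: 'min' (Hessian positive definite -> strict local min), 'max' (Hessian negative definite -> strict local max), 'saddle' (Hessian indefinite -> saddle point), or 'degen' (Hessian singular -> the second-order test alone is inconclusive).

Compute the Hessian H = grad^2 f:
  H = [[-9, -9], [-9, -9]]
Verify stationarity: grad f(x*) = H x* + g = (0, 0).
Eigenvalues of H: -18, 0.
H has a zero eigenvalue (singular; negative semidefinite but not definite), so H is neither positive definite, negative definite, nor indefinite. The second-order test alone is inconclusive -> degen.
(Indeed, f is constant along the null direction of H through x*, so x* is not a strict local extremum.)

degen


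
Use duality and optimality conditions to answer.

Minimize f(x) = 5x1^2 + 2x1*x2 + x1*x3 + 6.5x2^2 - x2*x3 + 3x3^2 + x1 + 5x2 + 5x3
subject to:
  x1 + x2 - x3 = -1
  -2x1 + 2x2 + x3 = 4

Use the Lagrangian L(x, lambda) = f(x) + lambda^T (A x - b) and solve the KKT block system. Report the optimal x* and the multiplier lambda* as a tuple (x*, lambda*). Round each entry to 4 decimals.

Form the Lagrangian:
  L(x, lambda) = (1/2) x^T Q x + c^T x + lambda^T (A x - b)
Stationarity (grad_x L = 0): Q x + c + A^T lambda = 0.
Primal feasibility: A x = b.

This gives the KKT block system:
  [ Q   A^T ] [ x     ]   [-c ]
  [ A    0  ] [ lambda ] = [ b ]

Solving the linear system:
  x*      = (-1.2555, 0.5815, 0.326)
  lambda* = (0.1718, -4.9471)
  f(x*)   = 11.6211

x* = (-1.2555, 0.5815, 0.326), lambda* = (0.1718, -4.9471)


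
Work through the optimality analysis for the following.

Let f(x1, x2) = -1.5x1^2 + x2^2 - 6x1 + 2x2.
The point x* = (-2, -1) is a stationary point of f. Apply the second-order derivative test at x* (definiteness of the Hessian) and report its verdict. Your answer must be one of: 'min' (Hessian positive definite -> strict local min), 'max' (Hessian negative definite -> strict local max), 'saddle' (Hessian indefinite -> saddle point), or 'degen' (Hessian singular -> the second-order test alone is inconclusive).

Compute the Hessian H = grad^2 f:
  H = [[-3, 0], [0, 2]]
Verify stationarity: grad f(x*) = H x* + g = (0, 0).
Eigenvalues of H: -3, 2.
Eigenvalues have mixed signs, so H is indefinite -> x* is a saddle point.

saddle


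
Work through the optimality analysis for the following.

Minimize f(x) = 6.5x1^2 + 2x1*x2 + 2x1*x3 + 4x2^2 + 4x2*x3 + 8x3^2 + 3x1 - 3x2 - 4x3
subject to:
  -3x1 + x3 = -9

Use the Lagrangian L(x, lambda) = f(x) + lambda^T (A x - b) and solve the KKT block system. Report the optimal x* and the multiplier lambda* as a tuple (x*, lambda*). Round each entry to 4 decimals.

Form the Lagrangian:
  L(x, lambda) = (1/2) x^T Q x + c^T x + lambda^T (A x - b)
Stationarity (grad_x L = 0): Q x + c + A^T lambda = 0.
Primal feasibility: A x = b.

This gives the KKT block system:
  [ Q   A^T ] [ x     ]   [-c ]
  [ A    0  ] [ lambda ] = [ b ]

Solving the linear system:
  x*      = (2.7042, 0.1427, -0.8875)
  lambda* = (12.2215)
  f(x*)   = 60.6138

x* = (2.7042, 0.1427, -0.8875), lambda* = (12.2215)


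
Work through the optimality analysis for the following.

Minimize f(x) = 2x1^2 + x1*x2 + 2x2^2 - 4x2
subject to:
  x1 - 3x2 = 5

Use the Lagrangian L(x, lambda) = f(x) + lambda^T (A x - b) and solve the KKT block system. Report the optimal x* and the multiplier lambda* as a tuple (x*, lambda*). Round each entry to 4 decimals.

Form the Lagrangian:
  L(x, lambda) = (1/2) x^T Q x + c^T x + lambda^T (A x - b)
Stationarity (grad_x L = 0): Q x + c + A^T lambda = 0.
Primal feasibility: A x = b.

This gives the KKT block system:
  [ Q   A^T ] [ x     ]   [-c ]
  [ A    0  ] [ lambda ] = [ b ]

Solving the linear system:
  x*      = (1.0217, -1.3261)
  lambda* = (-2.7609)
  f(x*)   = 9.5543

x* = (1.0217, -1.3261), lambda* = (-2.7609)


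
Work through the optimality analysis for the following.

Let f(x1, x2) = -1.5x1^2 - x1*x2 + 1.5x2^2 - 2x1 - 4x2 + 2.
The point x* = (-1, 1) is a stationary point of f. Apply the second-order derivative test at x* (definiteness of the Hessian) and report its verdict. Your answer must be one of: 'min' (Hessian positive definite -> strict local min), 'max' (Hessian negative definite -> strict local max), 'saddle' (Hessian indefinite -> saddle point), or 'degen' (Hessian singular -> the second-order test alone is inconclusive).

Compute the Hessian H = grad^2 f:
  H = [[-3, -1], [-1, 3]]
Verify stationarity: grad f(x*) = H x* + g = (0, 0).
Eigenvalues of H: -3.1623, 3.1623.
Eigenvalues have mixed signs, so H is indefinite -> x* is a saddle point.

saddle


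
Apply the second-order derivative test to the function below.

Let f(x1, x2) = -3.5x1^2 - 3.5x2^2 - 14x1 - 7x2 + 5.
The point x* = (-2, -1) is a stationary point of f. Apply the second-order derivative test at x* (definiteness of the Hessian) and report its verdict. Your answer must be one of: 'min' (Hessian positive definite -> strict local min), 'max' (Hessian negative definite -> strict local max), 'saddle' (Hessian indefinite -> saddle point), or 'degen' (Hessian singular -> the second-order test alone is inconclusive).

Compute the Hessian H = grad^2 f:
  H = [[-7, 0], [0, -7]]
Verify stationarity: grad f(x*) = H x* + g = (0, 0).
Eigenvalues of H: -7, -7.
Both eigenvalues < 0, so H is negative definite -> x* is a strict local max.

max


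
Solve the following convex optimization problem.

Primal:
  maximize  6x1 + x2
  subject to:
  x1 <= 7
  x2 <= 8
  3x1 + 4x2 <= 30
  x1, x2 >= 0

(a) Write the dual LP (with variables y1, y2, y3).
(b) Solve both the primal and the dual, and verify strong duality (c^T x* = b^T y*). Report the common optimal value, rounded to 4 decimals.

The standard primal-dual pair for 'max c^T x s.t. A x <= b, x >= 0' is:
  Dual:  min b^T y  s.t.  A^T y >= c,  y >= 0.

So the dual LP is:
  minimize  7y1 + 8y2 + 30y3
  subject to:
    y1 + 3y3 >= 6
    y2 + 4y3 >= 1
    y1, y2, y3 >= 0

Solving the primal: x* = (7, 2.25).
  primal value c^T x* = 44.25.
Solving the dual: y* = (5.25, 0, 0.25).
  dual value b^T y* = 44.25.
Strong duality: c^T x* = b^T y*. Confirmed.

44.25


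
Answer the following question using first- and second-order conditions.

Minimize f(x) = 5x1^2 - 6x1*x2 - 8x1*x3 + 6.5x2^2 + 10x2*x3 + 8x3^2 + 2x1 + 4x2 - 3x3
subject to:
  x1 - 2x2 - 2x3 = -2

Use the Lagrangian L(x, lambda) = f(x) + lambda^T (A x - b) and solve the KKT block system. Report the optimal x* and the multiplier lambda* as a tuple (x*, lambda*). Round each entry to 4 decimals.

Form the Lagrangian:
  L(x, lambda) = (1/2) x^T Q x + c^T x + lambda^T (A x - b)
Stationarity (grad_x L = 0): Q x + c + A^T lambda = 0.
Primal feasibility: A x = b.

This gives the KKT block system:
  [ Q   A^T ] [ x     ]   [-c ]
  [ A    0  ] [ lambda ] = [ b ]

Solving the linear system:
  x*      = (-0.1038, -0.1226, 1.0708)
  lambda* = (6.8679)
  f(x*)   = 4.9127

x* = (-0.1038, -0.1226, 1.0708), lambda* = (6.8679)


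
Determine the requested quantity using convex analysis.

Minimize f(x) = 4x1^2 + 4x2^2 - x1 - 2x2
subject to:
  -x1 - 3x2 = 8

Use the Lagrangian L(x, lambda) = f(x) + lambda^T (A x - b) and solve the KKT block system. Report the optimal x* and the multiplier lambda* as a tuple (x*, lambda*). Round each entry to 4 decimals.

Form the Lagrangian:
  L(x, lambda) = (1/2) x^T Q x + c^T x + lambda^T (A x - b)
Stationarity (grad_x L = 0): Q x + c + A^T lambda = 0.
Primal feasibility: A x = b.

This gives the KKT block system:
  [ Q   A^T ] [ x     ]   [-c ]
  [ A    0  ] [ lambda ] = [ b ]

Solving the linear system:
  x*      = (-0.7625, -2.4125)
  lambda* = (-7.1)
  f(x*)   = 31.1937

x* = (-0.7625, -2.4125), lambda* = (-7.1)


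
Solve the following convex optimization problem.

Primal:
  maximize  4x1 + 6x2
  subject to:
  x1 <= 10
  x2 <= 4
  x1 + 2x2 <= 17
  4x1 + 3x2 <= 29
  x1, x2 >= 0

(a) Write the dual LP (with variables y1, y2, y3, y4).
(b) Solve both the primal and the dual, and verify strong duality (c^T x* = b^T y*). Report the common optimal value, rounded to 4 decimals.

The standard primal-dual pair for 'max c^T x s.t. A x <= b, x >= 0' is:
  Dual:  min b^T y  s.t.  A^T y >= c,  y >= 0.

So the dual LP is:
  minimize  10y1 + 4y2 + 17y3 + 29y4
  subject to:
    y1 + y3 + 4y4 >= 4
    y2 + 2y3 + 3y4 >= 6
    y1, y2, y3, y4 >= 0

Solving the primal: x* = (4.25, 4).
  primal value c^T x* = 41.
Solving the dual: y* = (0, 3, 0, 1).
  dual value b^T y* = 41.
Strong duality: c^T x* = b^T y*. Confirmed.

41


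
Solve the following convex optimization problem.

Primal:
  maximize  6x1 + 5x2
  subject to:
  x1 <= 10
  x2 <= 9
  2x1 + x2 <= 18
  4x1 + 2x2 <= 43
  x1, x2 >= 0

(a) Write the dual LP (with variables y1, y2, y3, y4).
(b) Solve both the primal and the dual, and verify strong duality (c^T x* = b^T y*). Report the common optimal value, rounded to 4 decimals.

The standard primal-dual pair for 'max c^T x s.t. A x <= b, x >= 0' is:
  Dual:  min b^T y  s.t.  A^T y >= c,  y >= 0.

So the dual LP is:
  minimize  10y1 + 9y2 + 18y3 + 43y4
  subject to:
    y1 + 2y3 + 4y4 >= 6
    y2 + y3 + 2y4 >= 5
    y1, y2, y3, y4 >= 0

Solving the primal: x* = (4.5, 9).
  primal value c^T x* = 72.
Solving the dual: y* = (0, 2, 3, 0).
  dual value b^T y* = 72.
Strong duality: c^T x* = b^T y*. Confirmed.

72


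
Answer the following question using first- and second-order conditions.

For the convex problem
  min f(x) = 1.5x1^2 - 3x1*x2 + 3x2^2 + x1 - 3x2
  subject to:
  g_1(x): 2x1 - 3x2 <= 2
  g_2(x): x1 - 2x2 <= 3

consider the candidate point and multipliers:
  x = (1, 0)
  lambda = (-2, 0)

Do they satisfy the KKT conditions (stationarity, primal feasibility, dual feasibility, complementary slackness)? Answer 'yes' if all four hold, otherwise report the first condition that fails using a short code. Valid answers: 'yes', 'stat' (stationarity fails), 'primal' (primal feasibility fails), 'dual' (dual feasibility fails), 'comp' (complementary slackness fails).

Gradient of f: grad f(x) = Q x + c = (4, -6)
Constraint values g_i(x) = a_i^T x - b_i:
  g_1((1, 0)) = 0
  g_2((1, 0)) = -2
Stationarity residual: grad f(x) + sum_i lambda_i a_i = (0, 0)
  -> stationarity OK
Primal feasibility (all g_i <= 0): OK
Dual feasibility (all lambda_i >= 0): FAILS
Complementary slackness (lambda_i * g_i(x) = 0 for all i): OK

Verdict: the first failing condition is dual_feasibility -> dual.

dual


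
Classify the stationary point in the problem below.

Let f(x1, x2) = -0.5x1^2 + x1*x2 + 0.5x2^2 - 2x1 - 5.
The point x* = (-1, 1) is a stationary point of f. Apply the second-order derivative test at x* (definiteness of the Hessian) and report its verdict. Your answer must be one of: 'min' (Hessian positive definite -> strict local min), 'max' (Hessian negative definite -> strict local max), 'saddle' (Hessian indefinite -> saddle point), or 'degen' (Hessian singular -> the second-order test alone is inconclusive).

Compute the Hessian H = grad^2 f:
  H = [[-1, 1], [1, 1]]
Verify stationarity: grad f(x*) = H x* + g = (0, 0).
Eigenvalues of H: -1.4142, 1.4142.
Eigenvalues have mixed signs, so H is indefinite -> x* is a saddle point.

saddle


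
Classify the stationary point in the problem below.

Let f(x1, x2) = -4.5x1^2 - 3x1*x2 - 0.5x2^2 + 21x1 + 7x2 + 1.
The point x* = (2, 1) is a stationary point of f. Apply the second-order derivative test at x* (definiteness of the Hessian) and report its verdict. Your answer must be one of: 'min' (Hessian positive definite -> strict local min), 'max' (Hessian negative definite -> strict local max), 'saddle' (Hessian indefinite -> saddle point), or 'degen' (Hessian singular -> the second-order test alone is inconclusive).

Compute the Hessian H = grad^2 f:
  H = [[-9, -3], [-3, -1]]
Verify stationarity: grad f(x*) = H x* + g = (0, 0).
Eigenvalues of H: -10, 0.
H has a zero eigenvalue (singular; negative semidefinite but not definite), so H is neither positive definite, negative definite, nor indefinite. The second-order test alone is inconclusive -> degen.
(Indeed, f is constant along the null direction of H through x*, so x* is not a strict local extremum.)

degen


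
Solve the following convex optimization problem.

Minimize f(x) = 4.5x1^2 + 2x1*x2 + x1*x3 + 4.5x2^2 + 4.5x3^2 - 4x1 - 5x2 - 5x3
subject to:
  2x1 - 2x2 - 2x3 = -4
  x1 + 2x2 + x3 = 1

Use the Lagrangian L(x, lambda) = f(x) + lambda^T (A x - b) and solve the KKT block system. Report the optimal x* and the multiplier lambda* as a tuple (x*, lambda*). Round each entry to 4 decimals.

Form the Lagrangian:
  L(x, lambda) = (1/2) x^T Q x + c^T x + lambda^T (A x - b)
Stationarity (grad_x L = 0): Q x + c + A^T lambda = 0.
Primal feasibility: A x = b.

This gives the KKT block system:
  [ Q   A^T ] [ x     ]   [-c ]
  [ A    0  ] [ lambda ] = [ b ]

Solving the linear system:
  x*      = (-0.7339, 0.4677, 0.7984)
  lambda* = (2.5806, 3.7097)
  f(x*)   = 1.6089

x* = (-0.7339, 0.4677, 0.7984), lambda* = (2.5806, 3.7097)


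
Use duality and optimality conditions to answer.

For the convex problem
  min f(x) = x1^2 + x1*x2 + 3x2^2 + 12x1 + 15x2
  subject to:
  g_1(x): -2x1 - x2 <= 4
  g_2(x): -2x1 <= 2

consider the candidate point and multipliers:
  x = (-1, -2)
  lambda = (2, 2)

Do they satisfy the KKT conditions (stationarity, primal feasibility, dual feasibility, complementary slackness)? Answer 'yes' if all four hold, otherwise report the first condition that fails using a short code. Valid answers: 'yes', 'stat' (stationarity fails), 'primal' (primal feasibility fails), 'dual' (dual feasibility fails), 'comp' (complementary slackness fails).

Gradient of f: grad f(x) = Q x + c = (8, 2)
Constraint values g_i(x) = a_i^T x - b_i:
  g_1((-1, -2)) = 0
  g_2((-1, -2)) = 0
Stationarity residual: grad f(x) + sum_i lambda_i a_i = (0, 0)
  -> stationarity OK
Primal feasibility (all g_i <= 0): OK
Dual feasibility (all lambda_i >= 0): OK
Complementary slackness (lambda_i * g_i(x) = 0 for all i): OK

Verdict: yes, KKT holds.

yes


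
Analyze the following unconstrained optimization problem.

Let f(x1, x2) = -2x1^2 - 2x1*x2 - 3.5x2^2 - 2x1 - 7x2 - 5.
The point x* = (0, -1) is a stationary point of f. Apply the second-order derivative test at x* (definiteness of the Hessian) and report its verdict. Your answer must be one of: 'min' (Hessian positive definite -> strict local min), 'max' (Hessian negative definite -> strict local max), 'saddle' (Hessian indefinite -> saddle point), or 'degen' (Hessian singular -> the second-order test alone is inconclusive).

Compute the Hessian H = grad^2 f:
  H = [[-4, -2], [-2, -7]]
Verify stationarity: grad f(x*) = H x* + g = (0, 0).
Eigenvalues of H: -8, -3.
Both eigenvalues < 0, so H is negative definite -> x* is a strict local max.

max


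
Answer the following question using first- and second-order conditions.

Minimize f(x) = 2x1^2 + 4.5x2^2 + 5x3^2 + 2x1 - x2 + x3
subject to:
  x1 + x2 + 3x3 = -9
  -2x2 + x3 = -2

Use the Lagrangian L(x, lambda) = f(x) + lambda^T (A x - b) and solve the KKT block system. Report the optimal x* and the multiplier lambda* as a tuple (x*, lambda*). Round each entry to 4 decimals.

Form the Lagrangian:
  L(x, lambda) = (1/2) x^T Q x + c^T x + lambda^T (A x - b)
Stationarity (grad_x L = 0): Q x + c + A^T lambda = 0.
Primal feasibility: A x = b.

This gives the KKT block system:
  [ Q   A^T ] [ x     ]   [-c ]
  [ A    0  ] [ lambda ] = [ b ]

Solving the linear system:
  x*      = (-2.1143, -0.1265, -2.2531)
  lambda* = (6.4571, 2.1592)
  f(x*)   = 28.0388

x* = (-2.1143, -0.1265, -2.2531), lambda* = (6.4571, 2.1592)


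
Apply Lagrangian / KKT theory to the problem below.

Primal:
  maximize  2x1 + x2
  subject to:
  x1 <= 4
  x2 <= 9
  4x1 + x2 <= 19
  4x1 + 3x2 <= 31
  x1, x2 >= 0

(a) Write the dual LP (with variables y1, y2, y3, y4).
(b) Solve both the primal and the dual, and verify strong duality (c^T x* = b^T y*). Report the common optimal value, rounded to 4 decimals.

The standard primal-dual pair for 'max c^T x s.t. A x <= b, x >= 0' is:
  Dual:  min b^T y  s.t.  A^T y >= c,  y >= 0.

So the dual LP is:
  minimize  4y1 + 9y2 + 19y3 + 31y4
  subject to:
    y1 + 4y3 + 4y4 >= 2
    y2 + y3 + 3y4 >= 1
    y1, y2, y3, y4 >= 0

Solving the primal: x* = (3.25, 6).
  primal value c^T x* = 12.5.
Solving the dual: y* = (0, 0, 0.25, 0.25).
  dual value b^T y* = 12.5.
Strong duality: c^T x* = b^T y*. Confirmed.

12.5


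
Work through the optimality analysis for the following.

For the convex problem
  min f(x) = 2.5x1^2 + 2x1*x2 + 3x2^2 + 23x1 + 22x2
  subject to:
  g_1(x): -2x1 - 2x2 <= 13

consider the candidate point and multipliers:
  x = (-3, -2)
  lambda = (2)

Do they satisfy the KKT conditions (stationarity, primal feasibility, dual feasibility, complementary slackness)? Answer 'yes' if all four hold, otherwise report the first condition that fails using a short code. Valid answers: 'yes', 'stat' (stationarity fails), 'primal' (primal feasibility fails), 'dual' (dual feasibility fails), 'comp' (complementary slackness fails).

Gradient of f: grad f(x) = Q x + c = (4, 4)
Constraint values g_i(x) = a_i^T x - b_i:
  g_1((-3, -2)) = -3
Stationarity residual: grad f(x) + sum_i lambda_i a_i = (0, 0)
  -> stationarity OK
Primal feasibility (all g_i <= 0): OK
Dual feasibility (all lambda_i >= 0): OK
Complementary slackness (lambda_i * g_i(x) = 0 for all i): FAILS

Verdict: the first failing condition is complementary_slackness -> comp.

comp
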